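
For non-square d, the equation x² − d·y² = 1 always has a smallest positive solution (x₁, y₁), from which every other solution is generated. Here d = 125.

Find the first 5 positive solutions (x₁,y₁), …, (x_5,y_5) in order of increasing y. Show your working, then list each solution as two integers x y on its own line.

930249 83204
1730726404001 154800875592
3220013013190122249 288006719437081612
5990827771012465337616001 535835925499096664087184
11145923086309929722690704506249 996921667718930338621440576020

[11; 5,1,1,5,22] for √125; ℓ=5 ⇒ convergent index 9
i=0: a=11 ⇒ p=11, q=1
…
i=3: a=1 ⇒ p=123, q=11
i=4: a=5 ⇒ p=682, q=61
i=5: a=22 ⇒ p=15127, q=1353
…
i=7: a=1 ⇒ p=91444, q=8179
i=8: a=1 ⇒ p=167761, q=15005
i=9: a=5 ⇒ p=930249, q=83204
→ (930249, 83204).  Check: 930249²=865363202001, 125·83204²=865363202000, difference 1.
k=2:  x_2 = 930249·930249+125·83204·83204 = 1730726404001,  y_2 = 930249·83204+83204·930249 = 154800875592
k=3:  x_3 = 930249·1730726404001+125·83204·154800875592 = 3220013013190122249,  y_3 = 930249·154800875592+83204·1730726404001 = 288006719437081612
k=4:  x_4 = 930249·3220013013190122249+125·83204·288006719437081612 = 5990827771012465337616001,  y_4 = 930249·288006719437081612+83204·3220013013190122249 = 535835925499096664087184
k=5:  x_5 = 930249·5990827771012465337616001+125·83204·535835925499096664087184 = 11145923086309929722690704506249,  y_5 = 930249·535835925499096664087184+83204·5990827771012465337616001 = 996921667718930338621440576020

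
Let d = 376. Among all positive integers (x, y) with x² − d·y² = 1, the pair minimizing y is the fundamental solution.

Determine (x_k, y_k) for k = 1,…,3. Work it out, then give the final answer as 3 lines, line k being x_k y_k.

d=376: √d = [19; 2,1,1,3,1,…,1,2,38] (ℓ=16, even), read p_15/q_15
i=0: a=19 ⇒ p=19, q=1
i=1: a=2 ⇒ p=39, q=2
i=2: a=1 ⇒ p=58, q=3
…
i=4: a=3 ⇒ p=349, q=18
i=5: a=1 ⇒ p=446, q=23
i=6: a=2 ⇒ p=1241, q=64
…
i=8: a=4 ⇒ p=12953, q=668
i=9: a=2 ⇒ p=28834, q=1487
i=10: a=2 ⇒ p=70621, q=3642
i=11: a=1 ⇒ p=99455, q=5129
i=12: a=3 ⇒ p=368986, q=19029
i=13: a=1 ⇒ p=468441, q=24158
i=14: a=1 ⇒ p=837427, q=43187
i=15: a=2 ⇒ p=2143295, q=110532
fundamental: x₁=2143295, y₁=110532  (since 4593713457025 − 376·12217323024 = 1)
n=2: (2143295,110532)∘(2143295,110532) = (2143295·2143295+376·110532·110532, 2143295·110532+110532·2143295) = (9187426914049,473805365880)
n=3: (9187426914049,473805365880)∘(2143295,110532) = (2143295·9187426914049+376·110532·473805365880, 2143295·473805365880+110532·9187426914049) = (39382732335491159615,2031009343327438668)

2143295 110532
9187426914049 473805365880
39382732335491159615 2031009343327438668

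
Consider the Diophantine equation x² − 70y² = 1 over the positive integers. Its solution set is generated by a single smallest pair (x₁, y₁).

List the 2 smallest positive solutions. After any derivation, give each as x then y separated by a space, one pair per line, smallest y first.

√70 = [8; 2,1,2,1,2,16, …], period ℓ=6 (even) → k=5
k=0  a_k=8  p_k/q_k = 8/1
k=1  a_k=2  p_k/q_k = 17/2
k=2  a_k=1  p_k/q_k = 25/3
k=3  a_k=2  p_k/q_k = 67/8
k=4  a_k=1  p_k/q_k = 92/11
k=5  a_k=2  p_k/q_k = 251/30
(x₁, y₁) = (251, 30);  251² − 70·30² = 1 ✓
(251+30√70)^2 = 126001 + 15060√70

251 30
126001 15060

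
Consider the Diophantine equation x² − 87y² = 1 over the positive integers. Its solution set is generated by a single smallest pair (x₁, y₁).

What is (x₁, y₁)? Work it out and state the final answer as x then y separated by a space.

28 3

√87 → a₀=9, period (3,18); ℓ=2 even so k=1
a_0=9:  p_0=9·1+0=9,  q_0=9·0+1=1
a_1=3:  p_1=3·9+1=28,  q_1=3·1+0=3
fundamental: x₁=28, y₁=3  (since 784 − 87·9 = 1)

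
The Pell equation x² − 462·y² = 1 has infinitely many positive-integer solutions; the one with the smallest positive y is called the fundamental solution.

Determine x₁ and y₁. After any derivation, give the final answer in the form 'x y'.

43 2

[21; 2,42] for √462; ℓ=2 ⇒ convergent index 1
i=0: a=21 ⇒ p=21, q=1
i=1: a=2 ⇒ p=43, q=2
(x₁, y₁) = (43, 2);  43² − 462·2² = 1 ✓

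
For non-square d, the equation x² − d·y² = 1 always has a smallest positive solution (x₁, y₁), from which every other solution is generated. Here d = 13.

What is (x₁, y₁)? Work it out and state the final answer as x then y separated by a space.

[3; 1,1,1,1,6] for √13; ℓ=5 ⇒ convergent index 9
a_0=3:  p_0=3·1+0=3,  q_0=3·0+1=1
…
a_2=1:  p_2=1·4+3=7,  q_2=1·1+1=2
a_3=1:  p_3=1·7+4=11,  q_3=1·2+1=3
a_4=1:  p_4=1·11+7=18,  q_4=1·3+2=5
…
a_7=1:  p_7=1·137+119=256,  q_7=1·38+33=71
a_8=1:  p_8=1·256+137=393,  q_8=1·71+38=109
a_9=1:  p_9=1·393+256=649,  q_9=1·109+71=180
→ (649, 180).  Check: 649²=421201, 13·180²=421200, difference 1.

649 180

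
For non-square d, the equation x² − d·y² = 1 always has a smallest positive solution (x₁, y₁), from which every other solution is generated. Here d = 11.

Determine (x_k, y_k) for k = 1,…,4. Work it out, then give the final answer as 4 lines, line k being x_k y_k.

10 3
199 60
3970 1197
79201 23880

√11 → a₀=3, period (3,6); ℓ=2 even so k=1
a_0=3:  p_0=3·1+0=3,  q_0=3·0+1=1
a_1=3:  p_1=3·3+1=10,  q_1=3·1+0=3
(x₁, y₁) = (10, 3);  10² − 11·3² = 1 ✓
(10+3√11)^2 = 199 + 60√11
(10+3√11)^3 = 3970 + 1197√11
(10+3√11)^4 = 79201 + 23880√11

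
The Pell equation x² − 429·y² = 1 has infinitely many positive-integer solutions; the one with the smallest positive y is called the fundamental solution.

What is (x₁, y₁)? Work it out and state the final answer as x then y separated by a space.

1524095 73584

√429 = [20; 1,2,2,9,1,12,1,9,2,2,1,40, …], period ℓ=12 (even) → k=11
i=0: a=20 ⇒ p=20, q=1
…
i=3: a=2 ⇒ p=145, q=7
i=4: a=9 ⇒ p=1367, q=66
…
i=10: a=2 ⇒ p=1085636, q=52415
i=11: a=1 ⇒ p=1524095, q=73584
fundamental: x₁=1524095, y₁=73584  (since 2322865569025 − 429·5414605056 = 1)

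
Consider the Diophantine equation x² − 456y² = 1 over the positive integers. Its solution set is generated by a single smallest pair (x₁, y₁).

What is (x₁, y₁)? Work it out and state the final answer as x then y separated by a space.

1025 48

√456 = [21; 2,1,4,1,2,42, …], period ℓ=6 (even) → k=5
i=0: a=21 ⇒ p=21, q=1
…
i=2: a=1 ⇒ p=64, q=3
i=3: a=4 ⇒ p=299, q=14
i=4: a=1 ⇒ p=363, q=17
i=5: a=2 ⇒ p=1025, q=48
(x₁, y₁) = (1025, 48);  1025² − 456·48² = 1 ✓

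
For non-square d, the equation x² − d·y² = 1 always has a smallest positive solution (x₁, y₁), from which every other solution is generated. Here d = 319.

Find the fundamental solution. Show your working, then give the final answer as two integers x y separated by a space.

√319 = [17; 1,6,5,1,4,…,6,1,34, …], period ℓ=14 (even) → k=13
i=0: a=17 ⇒ p=17, q=1
i=1: a=1 ⇒ p=18, q=1
i=2: a=6 ⇒ p=125, q=7
i=3: a=5 ⇒ p=643, q=36
i=4: a=1 ⇒ p=768, q=43
…
i=6: a=3 ⇒ p=11913, q=667
i=7: a=1 ⇒ p=15628, q=875
i=8: a=3 ⇒ p=58797, q=3292
i=9: a=4 ⇒ p=250816, q=14043
i=10: a=1 ⇒ p=309613, q=17335
i=11: a=5 ⇒ p=1798881, q=100718
i=12: a=6 ⇒ p=11102899, q=621643
i=13: a=1 ⇒ p=12901780, q=722361
→ (12901780, 722361).  Check: 12901780²=166455927168400, 319·722361²=166455927168399, difference 1.

12901780 722361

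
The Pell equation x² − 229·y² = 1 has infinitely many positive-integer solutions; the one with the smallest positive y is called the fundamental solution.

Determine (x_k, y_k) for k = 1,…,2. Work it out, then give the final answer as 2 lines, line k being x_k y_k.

5848201 386460
68402909872801 4520191516920

d=229: √d = [15; 7,1,1,7,30] (ℓ=5, odd), read p_9/q_9
i=0: a=15 ⇒ p=15, q=1
…
i=5: a=30 ⇒ p=51527, q=3405
i=6: a=7 ⇒ p=362399, q=23948
…
i=8: a=1 ⇒ p=776325, q=51301
i=9: a=7 ⇒ p=5848201, q=386460
fundamental: x₁=5848201, y₁=386460  (since 34201454936401 − 229·149351331600 = 1)
(5848201+386460√229)^2 = 68402909872801 + 4520191516920√229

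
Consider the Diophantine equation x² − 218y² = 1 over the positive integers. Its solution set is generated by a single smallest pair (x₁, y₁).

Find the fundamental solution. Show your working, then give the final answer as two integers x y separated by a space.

d=218: √d = [14; 1,3,3,1,28] (ℓ=5, odd), read p_9/q_9
k=0  a_k=14  p_k/q_k = 14/1
k=1  a_k=1  p_k/q_k = 15/1
k=2  a_k=3  p_k/q_k = 59/4
k=3  a_k=3  p_k/q_k = 192/13
…
k=5  a_k=28  p_k/q_k = 7220/489
k=6  a_k=1  p_k/q_k = 7471/506
k=7  a_k=3  p_k/q_k = 29633/2007
k=8  a_k=3  p_k/q_k = 96370/6527
k=9  a_k=1  p_k/q_k = 126003/8534
fundamental: x₁=126003, y₁=8534  (since 15876756009 − 218·72829156 = 1)

126003 8534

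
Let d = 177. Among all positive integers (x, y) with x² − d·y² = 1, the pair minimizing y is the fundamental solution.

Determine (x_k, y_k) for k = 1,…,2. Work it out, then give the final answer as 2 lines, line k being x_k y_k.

d=177: √d = [13; 3,3,2,8,2,3,3,26] (ℓ=8, even), read p_7/q_7
step 0: (13, 1)  from 13·(1,0) + (0,1)
…
step 2: (133, 10)  from 3·(40,3) + (13,1)
…
step 6: (18985, 1427)  from 3·(5468,411) + (2581,194)
step 7: (62423, 4692)  from 3·(18985,1427) + (5468,411)
fundamental: x₁=62423, y₁=4692  (since 3896630929 − 177·22014864 = 1)
(62423+4692√177)^2 = 7793261857 + 585777432√177

62423 4692
7793261857 585777432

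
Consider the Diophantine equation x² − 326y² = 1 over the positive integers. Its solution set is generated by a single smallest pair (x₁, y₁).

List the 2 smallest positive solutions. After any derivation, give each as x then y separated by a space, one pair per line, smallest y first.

√326 = [18; 18,36, …], period ℓ=2 (even) → k=1
i=0: a=18 ⇒ p=18, q=1
i=1: a=18 ⇒ p=325, q=18
(x₁, y₁) = (325, 18);  325² − 326·18² = 1 ✓
(x_2, y_2) = (325·325 + 326·18·18, 325·18 + 18·325) = (211249, 11700)

325 18
211249 11700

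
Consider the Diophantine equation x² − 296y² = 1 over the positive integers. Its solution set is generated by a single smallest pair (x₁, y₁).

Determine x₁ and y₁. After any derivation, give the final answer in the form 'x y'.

√296 → a₀=17, period (4,1,7,1,4,34); ℓ=6 even so k=5
step 0: (17, 1)  from 17·(1,0) + (0,1)
…
step 2: (86, 5)  from 1·(69,4) + (17,1)
step 3: (671, 39)  from 7·(86,5) + (69,4)
step 4: (757, 44)  from 1·(671,39) + (86,5)
step 5: (3699, 215)  from 4·(757,44) + (671,39)
fundamental: x₁=3699, y₁=215  (since 13682601 − 296·46225 = 1)

3699 215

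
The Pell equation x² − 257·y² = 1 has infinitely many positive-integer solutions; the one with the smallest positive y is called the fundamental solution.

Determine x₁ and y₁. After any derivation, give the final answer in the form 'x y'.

513 32

√257 = [16; 32, …], period ℓ=1 (odd) → k=1
a_0=16:  p_0=16·1+0=16,  q_0=16·0+1=1
a_1=32:  p_1=32·16+1=513,  q_1=32·1+0=32
(x₁, y₁) = (513, 32);  513² − 257·32² = 1 ✓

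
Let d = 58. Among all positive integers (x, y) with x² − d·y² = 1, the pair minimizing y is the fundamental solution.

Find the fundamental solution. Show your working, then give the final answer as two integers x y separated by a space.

19603 2574

√58 → a₀=7, period (1,1,1,1,1,1,14); ℓ=7 odd so k=13
a_0=7:  p_0=7·1+0=7,  q_0=7·0+1=1
…
a_2=1:  p_2=1·8+7=15,  q_2=1·1+1=2
a_3=1:  p_3=1·15+8=23,  q_3=1·2+1=3
a_4=1:  p_4=1·23+15=38,  q_4=1·3+2=5
a_5=1:  p_5=1·38+23=61,  q_5=1·5+3=8
a_6=1:  p_6=1·61+38=99,  q_6=1·8+5=13
a_7=14:  p_7=14·99+61=1447,  q_7=14·13+8=190
a_8=1:  p_8=1·1447+99=1546,  q_8=1·190+13=203
a_9=1:  p_9=1·1546+1447=2993,  q_9=1·203+190=393
a_10=1:  p_10=1·2993+1546=4539,  q_10=1·393+203=596
…
a_12=1:  p_12=1·7532+4539=12071,  q_12=1·989+596=1585
a_13=1:  p_13=1·12071+7532=19603,  q_13=1·1585+989=2574
→ (19603, 2574).  Check: 19603²=384277609, 58·2574²=384277608, difference 1.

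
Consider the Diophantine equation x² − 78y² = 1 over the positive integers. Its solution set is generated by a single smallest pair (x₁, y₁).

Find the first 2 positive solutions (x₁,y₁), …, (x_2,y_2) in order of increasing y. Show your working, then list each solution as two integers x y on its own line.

53 6
5617 636

√78 → a₀=8, period (1,4,1,16); ℓ=4 even so k=3
i=0: a=8 ⇒ p=8, q=1
i=1: a=1 ⇒ p=9, q=1
i=2: a=4 ⇒ p=44, q=5
i=3: a=1 ⇒ p=53, q=6
→ (53, 6).  Check: 53²=2809, 78·6²=2808, difference 1.
n=2: (53,6)∘(53,6) = (53·53+78·6·6, 53·6+6·53) = (5617,636)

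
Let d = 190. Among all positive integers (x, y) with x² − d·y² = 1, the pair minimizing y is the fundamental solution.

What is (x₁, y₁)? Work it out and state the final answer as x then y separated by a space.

√190 → a₀=13, period (1,3,1,1,1,…,3,1,26); ℓ=14 even so k=13
step 0: (13, 1)  from 13·(1,0) + (0,1)
step 1: (14, 1)  from 1·(13,1) + (1,0)
…
step 5: (193, 14)  from 1·(124,9) + (69,5)
step 6: (510, 37)  from 2·(193,14) + (124,9)
step 7: (1213, 88)  from 2·(510,37) + (193,14)
step 8: (2936, 213)  from 2·(1213,88) + (510,37)
step 9: (4149, 301)  from 1·(2936,213) + (1213,88)
step 10: (7085, 514)  from 1·(4149,301) + (2936,213)
step 11: (11234, 815)  from 1·(7085,514) + (4149,301)
step 12: (40787, 2959)  from 3·(11234,815) + (7085,514)
step 13: (52021, 3774)  from 1·(40787,2959) + (11234,815)
fundamental: x₁=52021, y₁=3774  (since 2706184441 − 190·14243076 = 1)

52021 3774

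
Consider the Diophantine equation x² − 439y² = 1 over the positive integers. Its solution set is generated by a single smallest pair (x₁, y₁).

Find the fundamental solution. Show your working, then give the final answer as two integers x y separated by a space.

440 21

d=439: √d = [20; 1,19,1,40] (ℓ=4, even), read p_3/q_3
a_0=20:  p_0=20·1+0=20,  q_0=20·0+1=1
…
a_2=19:  p_2=19·21+20=419,  q_2=19·1+1=20
a_3=1:  p_3=1·419+21=440,  q_3=1·20+1=21
fundamental: x₁=440, y₁=21  (since 193600 − 439·441 = 1)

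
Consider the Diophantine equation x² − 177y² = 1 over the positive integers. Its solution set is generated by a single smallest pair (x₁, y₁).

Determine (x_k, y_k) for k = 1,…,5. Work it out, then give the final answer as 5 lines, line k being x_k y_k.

62423 4692
7793261857 585777432
972957569736599 73131969270780
121469860743542176897 9130233834994022448
15165026233415309047146263 1139873173290531757272228

d=177: √d = [13; 3,3,2,8,2,3,3,26] (ℓ=8, even), read p_7/q_7
step 0: (13, 1)  from 13·(1,0) + (0,1)
step 1: (40, 3)  from 3·(13,1) + (1,0)
step 2: (133, 10)  from 3·(40,3) + (13,1)
step 3: (306, 23)  from 2·(133,10) + (40,3)
step 4: (2581, 194)  from 8·(306,23) + (133,10)
step 5: (5468, 411)  from 2·(2581,194) + (306,23)
step 6: (18985, 1427)  from 3·(5468,411) + (2581,194)
step 7: (62423, 4692)  from 3·(18985,1427) + (5468,411)
(x₁, y₁) = (62423, 4692);  62423² − 177·4692² = 1 ✓
k=2:  x_2 = 62423·62423+177·4692·4692 = 7793261857,  y_2 = 62423·4692+4692·62423 = 585777432
k=3:  x_3 = 62423·7793261857+177·4692·585777432 = 972957569736599,  y_3 = 62423·585777432+4692·7793261857 = 73131969270780
k=4:  x_4 = 62423·972957569736599+177·4692·73131969270780 = 121469860743542176897,  y_4 = 62423·73131969270780+4692·972957569736599 = 9130233834994022448
k=5:  x_5 = 62423·121469860743542176897+177·4692·9130233834994022448 = 15165026233415309047146263,  y_5 = 62423·9130233834994022448+4692·121469860743542176897 = 1139873173290531757272228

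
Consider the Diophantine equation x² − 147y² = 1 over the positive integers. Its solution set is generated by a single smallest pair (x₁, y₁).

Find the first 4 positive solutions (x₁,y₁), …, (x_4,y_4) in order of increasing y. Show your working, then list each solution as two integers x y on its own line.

97 8
18817 1552
3650401 301080
708158977 58407968

√147 = [12; 8,24, …], period ℓ=2 (even) → k=1
k=0  a_k=12  p_k/q_k = 12/1
k=1  a_k=8  p_k/q_k = 97/8
fundamental: x₁=97, y₁=8  (since 9409 − 147·64 = 1)
(97+8√147)^2 = 18817 + 1552√147
(97+8√147)^3 = 3650401 + 301080√147
(97+8√147)^4 = 708158977 + 58407968√147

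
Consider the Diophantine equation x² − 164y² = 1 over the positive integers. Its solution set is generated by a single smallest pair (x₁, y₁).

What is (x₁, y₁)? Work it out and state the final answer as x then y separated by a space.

√164 = [12; 1,4,6,4,1,24, …], period ℓ=6 (even) → k=5
a_0=12:  p_0=12·1+0=12,  q_0=12·0+1=1
a_1=1:  p_1=1·12+1=13,  q_1=1·1+0=1
a_2=4:  p_2=4·13+12=64,  q_2=4·1+1=5
a_3=6:  p_3=6·64+13=397,  q_3=6·5+1=31
a_4=4:  p_4=4·397+64=1652,  q_4=4·31+5=129
a_5=1:  p_5=1·1652+397=2049,  q_5=1·129+31=160
fundamental: x₁=2049, y₁=160  (since 4198401 − 164·25600 = 1)

2049 160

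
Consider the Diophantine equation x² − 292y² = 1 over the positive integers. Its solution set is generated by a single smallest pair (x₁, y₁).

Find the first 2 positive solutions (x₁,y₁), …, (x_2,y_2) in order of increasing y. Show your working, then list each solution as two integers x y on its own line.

2281249 133500
10408194000001 609093483000

[17; 11,2,1,3,8,3,1,2,11,34] for √292; ℓ=10 ⇒ convergent index 9
i=0: a=17 ⇒ p=17, q=1
i=1: a=11 ⇒ p=188, q=11
…
i=7: a=1 ⇒ p=72812, q=4261
i=8: a=2 ⇒ p=200767, q=11749
i=9: a=11 ⇒ p=2281249, q=133500
fundamental: x₁=2281249, y₁=133500  (since 5204097000001 − 292·17822250000 = 1)
(2281249+133500√292)^2 = 10408194000001 + 609093483000√292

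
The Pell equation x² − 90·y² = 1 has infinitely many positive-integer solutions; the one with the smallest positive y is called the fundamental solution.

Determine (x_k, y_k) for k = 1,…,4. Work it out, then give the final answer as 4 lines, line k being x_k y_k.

√90 → a₀=9, period (2,18); ℓ=2 even so k=1
a_0=9:  p_0=9·1+0=9,  q_0=9·0+1=1
a_1=2:  p_1=2·9+1=19,  q_1=2·1+0=2
(x₁, y₁) = (19, 2);  19² − 90·2² = 1 ✓
(19+2√90)^2 = 721 + 76√90
(19+2√90)^3 = 27379 + 2886√90
(19+2√90)^4 = 1039681 + 109592√90

19 2
721 76
27379 2886
1039681 109592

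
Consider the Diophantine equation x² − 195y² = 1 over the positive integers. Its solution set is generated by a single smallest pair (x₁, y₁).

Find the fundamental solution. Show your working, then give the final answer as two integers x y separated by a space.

[13; 1,26] for √195; ℓ=2 ⇒ convergent index 1
k=0  a_k=13  p_k/q_k = 13/1
k=1  a_k=1  p_k/q_k = 14/1
(x₁, y₁) = (14, 1);  14² − 195·1² = 1 ✓

14 1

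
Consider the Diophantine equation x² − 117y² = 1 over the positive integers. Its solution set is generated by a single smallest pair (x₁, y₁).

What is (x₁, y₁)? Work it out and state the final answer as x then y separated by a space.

649 60

√117 = [10; 1,4,2,4,1,20, …], period ℓ=6 (even) → k=5
step 0: (10, 1)  from 10·(1,0) + (0,1)
step 1: (11, 1)  from 1·(10,1) + (1,0)
step 2: (54, 5)  from 4·(11,1) + (10,1)
…
step 4: (530, 49)  from 4·(119,11) + (54,5)
step 5: (649, 60)  from 1·(530,49) + (119,11)
→ (649, 60).  Check: 649²=421201, 117·60²=421200, difference 1.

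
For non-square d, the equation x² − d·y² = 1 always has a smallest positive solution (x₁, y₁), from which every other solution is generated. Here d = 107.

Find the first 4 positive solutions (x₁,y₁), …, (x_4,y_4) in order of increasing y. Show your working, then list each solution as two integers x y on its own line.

√107 = [10; 2,1,9,1,2,20, …], period ℓ=6 (even) → k=5
k=0  a_k=10  p_k/q_k = 10/1
k=1  a_k=2  p_k/q_k = 21/2
…
k=4  a_k=1  p_k/q_k = 331/32
k=5  a_k=2  p_k/q_k = 962/93
fundamental: x₁=962, y₁=93  (since 925444 − 107·8649 = 1)
(962+93√107)^2 = 1850887 + 178932√107
(962+93√107)^3 = 3561105626 + 344265075√107
(962+93√107)^4 = 6851565373537 + 662365825368√107

962 93
1850887 178932
3561105626 344265075
6851565373537 662365825368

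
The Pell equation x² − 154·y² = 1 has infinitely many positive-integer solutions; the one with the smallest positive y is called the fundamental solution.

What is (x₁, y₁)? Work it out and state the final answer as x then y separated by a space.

21295 1716

[12; 2,2,3,1,2,1,3,2,2,24] for √154; ℓ=10 ⇒ convergent index 9
i=0: a=12 ⇒ p=12, q=1
…
i=2: a=2 ⇒ p=62, q=5
i=3: a=3 ⇒ p=211, q=17
i=4: a=1 ⇒ p=273, q=22
…
i=6: a=1 ⇒ p=1030, q=83
…
i=8: a=2 ⇒ p=8724, q=703
i=9: a=2 ⇒ p=21295, q=1716
→ (21295, 1716).  Check: 21295²=453477025, 154·1716²=453477024, difference 1.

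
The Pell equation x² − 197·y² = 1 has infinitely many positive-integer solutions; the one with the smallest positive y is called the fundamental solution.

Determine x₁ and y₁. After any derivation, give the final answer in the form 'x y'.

√197 = [14; 28, …], period ℓ=1 (odd) → k=1
a_0=14:  p_0=14·1+0=14,  q_0=14·0+1=1
a_1=28:  p_1=28·14+1=393,  q_1=28·1+0=28
(x₁, y₁) = (393, 28);  393² − 197·28² = 1 ✓

393 28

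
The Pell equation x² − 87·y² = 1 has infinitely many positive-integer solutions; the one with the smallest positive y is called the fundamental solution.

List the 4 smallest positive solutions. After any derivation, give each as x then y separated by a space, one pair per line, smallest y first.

[9; 3,18] for √87; ℓ=2 ⇒ convergent index 1
a_0=9:  p_0=9·1+0=9,  q_0=9·0+1=1
a_1=3:  p_1=3·9+1=28,  q_1=3·1+0=3
→ (28, 3).  Check: 28²=784, 87·3²=783, difference 1.
k=2:  x_2 = 28·28+87·3·3 = 1567,  y_2 = 28·3+3·28 = 168
k=3:  x_3 = 28·1567+87·3·168 = 87724,  y_3 = 28·168+3·1567 = 9405
k=4:  x_4 = 28·87724+87·3·9405 = 4910977,  y_4 = 28·9405+3·87724 = 526512

28 3
1567 168
87724 9405
4910977 526512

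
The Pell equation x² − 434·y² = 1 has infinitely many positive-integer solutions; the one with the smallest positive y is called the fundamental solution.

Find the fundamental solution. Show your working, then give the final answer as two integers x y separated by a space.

125 6

√434 = [20; 1,4,1,40, …], period ℓ=4 (even) → k=3
a_0=20:  p_0=20·1+0=20,  q_0=20·0+1=1
a_1=1:  p_1=1·20+1=21,  q_1=1·1+0=1
a_2=4:  p_2=4·21+20=104,  q_2=4·1+1=5
a_3=1:  p_3=1·104+21=125,  q_3=1·5+1=6
→ (125, 6).  Check: 125²=15625, 434·6²=15624, difference 1.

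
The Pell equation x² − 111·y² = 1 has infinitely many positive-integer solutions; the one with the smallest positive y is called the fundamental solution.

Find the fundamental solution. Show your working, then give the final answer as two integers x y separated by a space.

√111 = [10; 1,1,6,1,1,20, …], period ℓ=6 (even) → k=5
a_0=10:  p_0=10·1+0=10,  q_0=10·0+1=1
…
a_4=1:  p_4=1·137+21=158,  q_4=1·13+2=15
a_5=1:  p_5=1·158+137=295,  q_5=1·15+13=28
→ (295, 28).  Check: 295²=87025, 111·28²=87024, difference 1.

295 28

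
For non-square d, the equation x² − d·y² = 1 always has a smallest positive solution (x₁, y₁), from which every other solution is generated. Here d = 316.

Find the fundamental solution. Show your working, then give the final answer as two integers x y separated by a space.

√316 → a₀=17, period (1,3,2,8,2,3,1,34); ℓ=8 even so k=7
k=0  a_k=17  p_k/q_k = 17/1
…
k=2  a_k=3  p_k/q_k = 71/4
k=3  a_k=2  p_k/q_k = 160/9
…
k=5  a_k=2  p_k/q_k = 2862/161
k=6  a_k=3  p_k/q_k = 9937/559
k=7  a_k=1  p_k/q_k = 12799/720
→ (12799, 720).  Check: 12799²=163814401, 316·720²=163814400, difference 1.

12799 720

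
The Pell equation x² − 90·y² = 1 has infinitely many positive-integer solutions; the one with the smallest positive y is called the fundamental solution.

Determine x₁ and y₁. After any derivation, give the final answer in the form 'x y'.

[9; 2,18] for √90; ℓ=2 ⇒ convergent index 1
i=0: a=9 ⇒ p=9, q=1
i=1: a=2 ⇒ p=19, q=2
fundamental: x₁=19, y₁=2  (since 361 − 90·4 = 1)

19 2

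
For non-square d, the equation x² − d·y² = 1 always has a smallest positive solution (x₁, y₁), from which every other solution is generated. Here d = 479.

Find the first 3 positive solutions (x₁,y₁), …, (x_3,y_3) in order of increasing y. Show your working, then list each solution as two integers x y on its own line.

[21; 1,7,1,3,2,21,2,3,1,7,1,42] for √479; ℓ=12 ⇒ convergent index 11
step 0: (21, 1)  from 21·(1,0) + (0,1)
…
step 4: (766, 35)  from 3·(197,9) + (175,8)
step 5: (1729, 79)  from 2·(766,35) + (197,9)
step 6: (37075, 1694)  from 21·(1729,79) + (766,35)
step 7: (75879, 3467)  from 2·(37075,1694) + (1729,79)
step 8: (264712, 12095)  from 3·(75879,3467) + (37075,1694)
step 9: (340591, 15562)  from 1·(264712,12095) + (75879,3467)
step 10: (2648849, 121029)  from 7·(340591,15562) + (264712,12095)
step 11: (2989440, 136591)  from 1·(2648849,121029) + (340591,15562)
fundamental: x₁=2989440, y₁=136591  (since 8936751513600 − 479·18657101281 = 1)
n=2: (2989440,136591)∘(2989440,136591) = (2989440·2989440+479·136591·136591, 2989440·136591+136591·2989440) = (17873503027199,816661198080)
n=3: (17873503027199,816661198080)∘(2989440,136591) = (2989440·17873503027199+479·136591·816661198080, 2989440·816661198080+136591·17873503027199) = (106863529779256567680,4882719303976413809)

2989440 136591
17873503027199 816661198080
106863529779256567680 4882719303976413809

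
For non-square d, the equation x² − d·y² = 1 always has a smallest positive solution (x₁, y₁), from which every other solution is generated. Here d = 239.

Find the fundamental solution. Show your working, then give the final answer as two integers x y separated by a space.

√239 = [15; 2,5,1,2,4,15,4,2,1,5,2,30, …], period ℓ=12 (even) → k=11
step 0: (15, 1)  from 15·(1,0) + (0,1)
step 1: (31, 2)  from 2·(15,1) + (1,0)
…
step 3: (201, 13)  from 1·(170,11) + (31,2)
step 4: (572, 37)  from 2·(201,13) + (170,11)
step 5: (2489, 161)  from 4·(572,37) + (201,13)
…
step 8: (346141, 22390)  from 2·(154117,9969) + (37907,2452)
step 9: (500258, 32359)  from 1·(346141,22390) + (154117,9969)
step 10: (2847431, 184185)  from 5·(500258,32359) + (346141,22390)
step 11: (6195120, 400729)  from 2·(2847431,184185) + (500258,32359)
→ (6195120, 400729).  Check: 6195120²=38379511814400, 239·400729²=38379511814399, difference 1.

6195120 400729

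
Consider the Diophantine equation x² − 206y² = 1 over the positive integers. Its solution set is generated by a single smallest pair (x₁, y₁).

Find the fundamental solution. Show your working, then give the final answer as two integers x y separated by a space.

√206 = [14; 2,1,5,14,5,1,2,28, …], period ℓ=8 (even) → k=7
step 0: (14, 1)  from 14·(1,0) + (0,1)
step 1: (29, 2)  from 2·(14,1) + (1,0)
…
step 4: (3459, 241)  from 14·(244,17) + (43,3)
…
step 6: (20998, 1463)  from 1·(17539,1222) + (3459,241)
step 7: (59535, 4148)  from 2·(20998,1463) + (17539,1222)
fundamental: x₁=59535, y₁=4148  (since 3544416225 − 206·17205904 = 1)

59535 4148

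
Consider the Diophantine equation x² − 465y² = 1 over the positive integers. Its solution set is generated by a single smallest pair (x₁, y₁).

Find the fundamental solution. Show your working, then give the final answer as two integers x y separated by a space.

[21; 1,1,3,2,2,2,3,1,1,42] for √465; ℓ=10 ⇒ convergent index 9
k=0  a_k=21  p_k/q_k = 21/1
…
k=4  a_k=2  p_k/q_k = 345/16
…
k=6  a_k=2  p_k/q_k = 2027/94
…
k=8  a_k=1  p_k/q_k = 8949/415
k=9  a_k=1  p_k/q_k = 15871/736
(x₁, y₁) = (15871, 736);  15871² − 465·736² = 1 ✓

15871 736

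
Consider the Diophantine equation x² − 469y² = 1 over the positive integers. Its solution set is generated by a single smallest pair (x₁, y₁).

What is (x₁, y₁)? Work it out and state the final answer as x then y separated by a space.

[21; 1,1,1,10,6,10,1,1,1,42] for √469; ℓ=10 ⇒ convergent index 9
i=0: a=21 ⇒ p=21, q=1
…
i=4: a=10 ⇒ p=693, q=32
i=5: a=6 ⇒ p=4223, q=195
i=6: a=10 ⇒ p=42923, q=1982
i=7: a=1 ⇒ p=47146, q=2177
i=8: a=1 ⇒ p=90069, q=4159
i=9: a=1 ⇒ p=137215, q=6336
→ (137215, 6336).  Check: 137215²=18827956225, 469·6336²=18827956224, difference 1.

137215 6336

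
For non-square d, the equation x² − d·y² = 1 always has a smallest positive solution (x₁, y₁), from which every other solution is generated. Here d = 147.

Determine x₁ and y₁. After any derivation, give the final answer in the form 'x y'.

97 8

√147 = [12; 8,24, …], period ℓ=2 (even) → k=1
k=0  a_k=12  p_k/q_k = 12/1
k=1  a_k=8  p_k/q_k = 97/8
→ (97, 8).  Check: 97²=9409, 147·8²=9408, difference 1.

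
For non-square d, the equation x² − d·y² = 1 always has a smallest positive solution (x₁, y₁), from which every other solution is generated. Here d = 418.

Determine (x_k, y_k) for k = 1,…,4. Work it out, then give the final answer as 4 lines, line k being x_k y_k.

33857 1656
2292592897 112134384
155240635393601 7593067676520
10511964382749705217 514156984535740896

[20; 2,4,20,4,2,40] for √418; ℓ=6 ⇒ convergent index 5
step 0: (20, 1)  from 20·(1,0) + (0,1)
…
step 4: (15068, 737)  from 4·(3721,182) + (184,9)
step 5: (33857, 1656)  from 2·(15068,737) + (3721,182)
(x₁, y₁) = (33857, 1656);  33857² − 418·1656² = 1 ✓
k=2:  x_2 = 33857·33857+418·1656·1656 = 2292592897,  y_2 = 33857·1656+1656·33857 = 112134384
k=3:  x_3 = 33857·2292592897+418·1656·112134384 = 155240635393601,  y_3 = 33857·112134384+1656·2292592897 = 7593067676520
k=4:  x_4 = 33857·155240635393601+418·1656·7593067676520 = 10511964382749705217,  y_4 = 33857·7593067676520+1656·155240635393601 = 514156984535740896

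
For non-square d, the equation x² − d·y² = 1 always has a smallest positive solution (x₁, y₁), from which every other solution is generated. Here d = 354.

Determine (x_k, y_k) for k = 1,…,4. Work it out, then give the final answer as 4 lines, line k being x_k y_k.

√354 → a₀=18, period (1,4,2,2,18,2,2,4,1,36); ℓ=10 even so k=9
step 0: (18, 1)  from 18·(1,0) + (0,1)
…
step 2: (94, 5)  from 4·(19,1) + (18,1)
…
step 6: (19210, 1021)  from 2·(9351,497) + (508,27)
…
step 8: (210294, 11177)  from 4·(47771,2539) + (19210,1021)
step 9: (258065, 13716)  from 1·(210294,11177) + (47771,2539)
fundamental: x₁=258065, y₁=13716  (since 66597544225 − 354·188128656 = 1)
k=2:  x_2 = 258065·258065+354·13716·13716 = 133195088449,  y_2 = 258065·13716+13716·258065 = 7079239080
k=3:  x_3 = 258065·133195088449+354·13716·7079239080 = 68745981000924305,  y_3 = 258065·7079239080+13716·133195088449 = 3653807666346684
k=4:  x_4 = 258065·68745981000924305+354·13716·3653807666346684 = 35481863173873866451201,  y_4 = 258065·3653807666346684+13716·68745981000924305 = 1885839750824434773840

258065 13716
133195088449 7079239080
68745981000924305 3653807666346684
35481863173873866451201 1885839750824434773840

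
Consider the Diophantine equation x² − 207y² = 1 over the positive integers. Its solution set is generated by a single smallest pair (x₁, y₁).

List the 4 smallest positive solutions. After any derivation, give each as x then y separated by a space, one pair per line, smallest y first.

d=207: √d = [14; 2,1,1,2,1,1,2,28] (ℓ=8, even), read p_7/q_7
i=0: a=14 ⇒ p=14, q=1
…
i=3: a=1 ⇒ p=72, q=5
…
i=6: a=1 ⇒ p=446, q=31
i=7: a=2 ⇒ p=1151, q=80
fundamental: x₁=1151, y₁=80  (since 1324801 − 207·6400 = 1)
(1151+80√207)^2 = 2649601 + 184160√207
(1151+80√207)^3 = 6099380351 + 423936240√207
(1151+80√207)^4 = 14040770918401 + 975901040320√207

1151 80
2649601 184160
6099380351 423936240
14040770918401 975901040320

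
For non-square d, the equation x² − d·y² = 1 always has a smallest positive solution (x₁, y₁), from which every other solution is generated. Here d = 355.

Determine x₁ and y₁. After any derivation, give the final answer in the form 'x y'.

√355 → a₀=18, period (1,5,3,3,1,6,1,3,3,5,1,36); ℓ=12 even so k=11
step 0: (18, 1)  from 18·(1,0) + (0,1)
…
step 2: (113, 6)  from 5·(19,1) + (18,1)
step 3: (358, 19)  from 3·(113,6) + (19,1)
step 4: (1187, 63)  from 3·(358,19) + (113,6)
…
step 6: (10457, 555)  from 6·(1545,82) + (1187,63)
…
step 9: (151391, 8035)  from 3·(46463,2466) + (12002,637)
step 10: (803418, 42641)  from 5·(151391,8035) + (46463,2466)
step 11: (954809, 50676)  from 1·(803418,42641) + (151391,8035)
(x₁, y₁) = (954809, 50676);  954809² − 355·50676² = 1 ✓

954809 50676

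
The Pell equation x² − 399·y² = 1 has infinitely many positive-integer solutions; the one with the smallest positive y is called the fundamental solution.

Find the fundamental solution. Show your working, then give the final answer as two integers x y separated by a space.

20 1

√399 = [19; 1,38, …], period ℓ=2 (even) → k=1
k=0  a_k=19  p_k/q_k = 19/1
k=1  a_k=1  p_k/q_k = 20/1
→ (20, 1).  Check: 20²=400, 399·1²=399, difference 1.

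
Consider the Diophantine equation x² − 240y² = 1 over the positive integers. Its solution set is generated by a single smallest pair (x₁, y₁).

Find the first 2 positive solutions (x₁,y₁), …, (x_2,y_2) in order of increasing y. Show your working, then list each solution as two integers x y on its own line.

[15; 2,30] for √240; ℓ=2 ⇒ convergent index 1
step 0: (15, 1)  from 15·(1,0) + (0,1)
step 1: (31, 2)  from 2·(15,1) + (1,0)
(x₁, y₁) = (31, 2);  31² − 240·2² = 1 ✓
(x_2, y_2) = (31·31 + 240·2·2, 31·2 + 2·31) = (1921, 124)

31 2
1921 124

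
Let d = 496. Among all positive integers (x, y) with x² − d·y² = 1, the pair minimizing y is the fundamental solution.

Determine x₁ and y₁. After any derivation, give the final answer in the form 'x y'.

4620799 207480

√496 → a₀=22, period (3,1,2,4,1,…,1,3,44); ℓ=16 even so k=15
step 0: (22, 1)  from 22·(1,0) + (0,1)
step 1: (67, 3)  from 3·(22,1) + (1,0)
…
step 3: (245, 11)  from 2·(89,4) + (67,3)
step 4: (1069, 48)  from 4·(245,11) + (89,4)
…
step 6: (2383, 107)  from 1·(1314,59) + (1069,48)
…
step 8: (14543, 653)  from 2·(6080,273) + (2383,107)
step 9: (35166, 1579)  from 2·(14543,653) + (6080,273)
…
step 14: (1252502, 56239)  from 1·(863293,38763) + (389209,17476)
step 15: (4620799, 207480)  from 3·(1252502,56239) + (863293,38763)
→ (4620799, 207480).  Check: 4620799²=21351783398401, 496·207480²=21351783398400, difference 1.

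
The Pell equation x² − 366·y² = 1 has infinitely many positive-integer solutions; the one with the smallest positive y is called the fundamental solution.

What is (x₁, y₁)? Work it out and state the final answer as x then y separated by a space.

[19; 7,1,1,1,2,12,2,1,1,1,7,38] for √366; ℓ=12 ⇒ convergent index 11
step 0: (19, 1)  from 19·(1,0) + (0,1)
…
step 4: (440, 23)  from 1·(287,15) + (153,8)
…
step 8: (44499, 2326)  from 1·(30055,1571) + (14444,755)
…
step 10: (119053, 6223)  from 1·(74554,3897) + (44499,2326)
step 11: (907925, 47458)  from 7·(119053,6223) + (74554,3897)
(x₁, y₁) = (907925, 47458);  907925² − 366·47458² = 1 ✓

907925 47458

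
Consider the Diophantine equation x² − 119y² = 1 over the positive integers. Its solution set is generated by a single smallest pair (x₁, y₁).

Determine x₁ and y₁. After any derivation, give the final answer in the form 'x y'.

√119 → a₀=10, period (1,9,1,20); ℓ=4 even so k=3
a_0=10:  p_0=10·1+0=10,  q_0=10·0+1=1
a_1=1:  p_1=1·10+1=11,  q_1=1·1+0=1
a_2=9:  p_2=9·11+10=109,  q_2=9·1+1=10
a_3=1:  p_3=1·109+11=120,  q_3=1·10+1=11
→ (120, 11).  Check: 120²=14400, 119·11²=14399, difference 1.

120 11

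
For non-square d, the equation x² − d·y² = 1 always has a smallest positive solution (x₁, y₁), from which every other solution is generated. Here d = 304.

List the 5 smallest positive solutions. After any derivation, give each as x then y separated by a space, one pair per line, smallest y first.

√304 → a₀=17, period (2,3,2,1,1,1,1,1,2,3,2,34); ℓ=12 even so k=11
k=0  a_k=17  p_k/q_k = 17/1
k=1  a_k=2  p_k/q_k = 35/2
k=2  a_k=3  p_k/q_k = 122/7
…
k=4  a_k=1  p_k/q_k = 401/23
k=5  a_k=1  p_k/q_k = 680/39
k=6  a_k=1  p_k/q_k = 1081/62
k=7  a_k=1  p_k/q_k = 1761/101
k=8  a_k=1  p_k/q_k = 2842/163
…
k=10  a_k=3  p_k/q_k = 25177/1444
k=11  a_k=2  p_k/q_k = 57799/3315
→ (57799, 3315).  Check: 57799²=3340724401, 304·3315²=3340724400, difference 1.
k=2:  x_2 = 57799·57799+304·3315·3315 = 6681448801,  y_2 = 57799·3315+3315·57799 = 383207370
k=3:  x_3 = 57799·6681448801+304·3315·383207370 = 772362118440199,  y_3 = 57799·383207370+3315·6681448801 = 44298005553945
k=4:  x_4 = 57799·772362118440199+304·3315·44298005553945 = 89283516160768675201,  y_4 = 57799·44298005553945+3315·772362118440199 = 5120760845641726740
k=5:  x_5 = 57799·89283516160768675201+304·3315·5120760845641726740 = 10320995900380175197444999,  y_5 = 57799·5120760845641726740+3315·89283516160768675201 = 591949712190194322136575

57799 3315
6681448801 383207370
772362118440199 44298005553945
89283516160768675201 5120760845641726740
10320995900380175197444999 591949712190194322136575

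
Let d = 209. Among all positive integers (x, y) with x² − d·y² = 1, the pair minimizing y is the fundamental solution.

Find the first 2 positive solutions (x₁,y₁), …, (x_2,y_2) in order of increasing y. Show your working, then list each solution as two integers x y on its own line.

46551 3220
4333991201 299788440

√209 → a₀=14, period (2,5,3,2,3,5,2,28); ℓ=8 even so k=7
a_0=14:  p_0=14·1+0=14,  q_0=14·0+1=1
a_1=2:  p_1=2·14+1=29,  q_1=2·1+0=2
…
a_5=3:  p_5=3·1171+506=4019,  q_5=3·81+35=278
a_6=5:  p_6=5·4019+1171=21266,  q_6=5·278+81=1471
a_7=2:  p_7=2·21266+4019=46551,  q_7=2·1471+278=3220
fundamental: x₁=46551, y₁=3220  (since 2166995601 − 209·10368400 = 1)
n=2: (46551,3220)∘(46551,3220) = (46551·46551+209·3220·3220, 46551·3220+3220·46551) = (4333991201,299788440)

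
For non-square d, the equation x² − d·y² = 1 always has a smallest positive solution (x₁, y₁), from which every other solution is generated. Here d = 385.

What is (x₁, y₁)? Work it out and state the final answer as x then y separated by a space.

√385 → a₀=19, period (1,1,1,1,1,…,1,1,38); ℓ=16 even so k=15
i=0: a=19 ⇒ p=19, q=1
i=1: a=1 ⇒ p=20, q=1
i=2: a=1 ⇒ p=39, q=2
…
i=6: a=3 ⇒ p=569, q=29
…
i=8: a=2 ⇒ p=2021, q=103
…
i=10: a=3 ⇒ p=10262, q=523
…
i=12: a=1 ⇒ p=23271, q=1186
…
i=14: a=1 ⇒ p=59551, q=3035
i=15: a=1 ⇒ p=95831, q=4884
→ (95831, 4884).  Check: 95831²=9183580561, 385·4884²=9183580560, difference 1.

95831 4884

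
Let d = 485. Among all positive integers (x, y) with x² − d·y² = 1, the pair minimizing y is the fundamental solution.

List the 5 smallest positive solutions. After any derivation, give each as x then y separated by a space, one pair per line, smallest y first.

969 44
1877921 85272
3639409929 165257092
7053174564481 320268159024
13669048666554249 620679526931420

d=485: √d = [22; 44] (ℓ=1, odd), read p_1/q_1
step 0: (22, 1)  from 22·(1,0) + (0,1)
step 1: (969, 44)  from 44·(22,1) + (1,0)
(x₁, y₁) = (969, 44);  969² − 485·44² = 1 ✓
n=2: (969,44)∘(969,44) = (969·969+485·44·44, 969·44+44·969) = (1877921,85272)
n=3: (1877921,85272)∘(969,44) = (969·1877921+485·44·85272, 969·85272+44·1877921) = (3639409929,165257092)
n=4: (3639409929,165257092)∘(969,44) = (969·3639409929+485·44·165257092, 969·165257092+44·3639409929) = (7053174564481,320268159024)
n=5: (7053174564481,320268159024)∘(969,44) = (969·7053174564481+485·44·320268159024, 969·320268159024+44·7053174564481) = (13669048666554249,620679526931420)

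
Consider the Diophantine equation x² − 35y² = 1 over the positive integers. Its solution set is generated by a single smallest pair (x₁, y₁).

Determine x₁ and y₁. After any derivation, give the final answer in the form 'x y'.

6 1

d=35: √d = [5; 1,10] (ℓ=2, even), read p_1/q_1
a_0=5:  p_0=5·1+0=5,  q_0=5·0+1=1
a_1=1:  p_1=1·5+1=6,  q_1=1·1+0=1
→ (6, 1).  Check: 6²=36, 35·1²=35, difference 1.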